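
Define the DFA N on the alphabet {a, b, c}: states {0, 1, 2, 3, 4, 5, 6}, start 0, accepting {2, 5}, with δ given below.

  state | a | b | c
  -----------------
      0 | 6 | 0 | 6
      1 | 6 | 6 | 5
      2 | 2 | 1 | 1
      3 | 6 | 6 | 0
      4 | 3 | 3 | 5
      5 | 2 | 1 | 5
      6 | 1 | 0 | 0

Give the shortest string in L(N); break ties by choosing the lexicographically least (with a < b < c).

A breadth-first search from 0 reaches an accepting state first via the path 0 → 6 → 1 → 5 on input aac.
No string of length < 3 is accepted (BFS exhausts all shorter strings without reaching an accepting state), and aac is the lexicographically least accepting string of length 3.

aac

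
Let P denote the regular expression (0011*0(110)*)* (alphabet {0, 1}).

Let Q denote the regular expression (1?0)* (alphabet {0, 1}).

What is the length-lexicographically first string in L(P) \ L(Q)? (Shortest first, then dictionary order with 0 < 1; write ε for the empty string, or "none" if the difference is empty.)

00110

The string 00110 is accepted by P but not by Q.
No shorter string lies in the difference, and 00110 is the lexicographically first length-5 string in L(P) \ L(Q).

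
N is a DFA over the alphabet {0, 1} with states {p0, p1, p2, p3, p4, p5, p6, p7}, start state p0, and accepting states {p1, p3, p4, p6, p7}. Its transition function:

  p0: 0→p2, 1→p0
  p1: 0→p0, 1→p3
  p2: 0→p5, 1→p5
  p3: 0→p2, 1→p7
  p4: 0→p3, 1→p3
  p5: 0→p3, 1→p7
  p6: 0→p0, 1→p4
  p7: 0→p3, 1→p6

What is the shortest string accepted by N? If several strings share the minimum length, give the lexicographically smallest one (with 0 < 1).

000

A breadth-first search from p0 reaches an accepting state first via the path p0 → p2 → p5 → p3 on input 000.
No string of length < 3 is accepted (BFS exhausts all shorter strings without reaching an accepting state), and 000 is the lexicographically least accepting string of length 3.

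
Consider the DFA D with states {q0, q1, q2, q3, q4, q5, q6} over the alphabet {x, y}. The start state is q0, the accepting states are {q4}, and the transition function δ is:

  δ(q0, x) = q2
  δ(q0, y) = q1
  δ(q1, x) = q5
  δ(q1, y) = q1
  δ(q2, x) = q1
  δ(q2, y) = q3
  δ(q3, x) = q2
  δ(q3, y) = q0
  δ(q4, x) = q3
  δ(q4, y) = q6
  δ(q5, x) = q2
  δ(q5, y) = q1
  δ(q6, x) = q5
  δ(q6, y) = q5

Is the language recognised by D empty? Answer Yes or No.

The states reachable from the start state are {q0, q1, q2, q3, q5}.
None of the accepting states {q4} is reachable, so no string is accepted and L(D) = ∅.

Yes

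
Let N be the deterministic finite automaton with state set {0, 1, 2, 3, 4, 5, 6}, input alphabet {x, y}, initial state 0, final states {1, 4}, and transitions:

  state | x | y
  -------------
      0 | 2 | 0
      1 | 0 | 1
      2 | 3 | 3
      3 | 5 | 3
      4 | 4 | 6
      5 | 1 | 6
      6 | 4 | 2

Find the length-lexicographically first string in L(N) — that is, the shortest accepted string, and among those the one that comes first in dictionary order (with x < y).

xxxx

A breadth-first search from 0 reaches an accepting state first via the path 0 → 2 → 3 → 5 → 1 on input xxxx.
No string of length < 4 is accepted (BFS exhausts all shorter strings without reaching an accepting state), and xxxx is the lexicographically least accepting string of length 4.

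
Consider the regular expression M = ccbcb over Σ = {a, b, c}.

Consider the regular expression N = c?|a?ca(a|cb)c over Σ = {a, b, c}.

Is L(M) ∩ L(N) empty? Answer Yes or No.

Yes

Converting the expression M to a DFA (subset construction, then merging equivalent states) gives the minimal DFA with states {m0, m1, m2, m3, m4, m5, m6}, start state m0, accepting states {m6} and transitions m0: a→m1, b→m1, c→m2; m1: a→m1, b→m1, c→m1; m2: a→m1, b→m1, c→m3; m3: a→m1, b→m4, c→m1; m4: a→m1, b→m1, c→m5; m5: a→m1, b→m6, c→m1; m6: a→m1, b→m1, c→m1.
Converting the expression N to a DFA (subset construction, then merging equivalent states) gives the minimal DFA with states {n0, n1, n2, n3, n4, n5, n6, n7, n8}, start state n0, accepting states {n0, n3, n8} and transitions n0: a→n1, b→n2, c→n3; n1: a→n2, b→n2, c→n4; n2: a→n2, b→n2, c→n2; n3: a→n5, b→n2, c→n2; n4: a→n5, b→n2, c→n2; n5: a→n6, b→n2, c→n7; n6: a→n2, b→n2, c→n8; n7: a→n2, b→n6, c→n2; n8: a→n2, b→n2, c→n2.
Exploring the product automaton M × N from the start pair (m0, n0), following both machines on each input symbol, reaches 13 state pairs: (m0, n0), (m1, n1), (m1, n2), (m2, n3), (m1, n4), (m1, n5), (m3, n2), (m1, n6), (m1, n7), (m4, n2), (m1, n8), (m5, n2), (m6, n2).
M accepts in {m6} and N accepts in {n0, n3, n8}; no reachable pair has both components accepting, so no string drives both machines to acceptance simultaneously and L(M) ∩ L(N) = ∅.
So no string is accepted by both, and the intersection is empty.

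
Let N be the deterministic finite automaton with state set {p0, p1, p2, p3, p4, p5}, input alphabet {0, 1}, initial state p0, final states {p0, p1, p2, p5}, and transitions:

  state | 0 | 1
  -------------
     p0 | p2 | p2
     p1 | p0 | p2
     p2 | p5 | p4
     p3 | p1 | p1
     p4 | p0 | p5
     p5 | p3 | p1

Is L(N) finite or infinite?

State p0 is reachable from the start and can reach an accepting state, and it lies on the cycle p0 → p2 → p4 → p0.
Traversing that cycle any number of times yields accepted strings of unbounded length, so the language is infinite.

infinite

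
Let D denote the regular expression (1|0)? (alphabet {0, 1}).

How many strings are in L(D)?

3

The expression has no Kleene star, so L(D) is finite. Expanding the alternatives gives {ε, 0, 1}.
That is 1 of length 0, 2 of length 1: 3 strings in all.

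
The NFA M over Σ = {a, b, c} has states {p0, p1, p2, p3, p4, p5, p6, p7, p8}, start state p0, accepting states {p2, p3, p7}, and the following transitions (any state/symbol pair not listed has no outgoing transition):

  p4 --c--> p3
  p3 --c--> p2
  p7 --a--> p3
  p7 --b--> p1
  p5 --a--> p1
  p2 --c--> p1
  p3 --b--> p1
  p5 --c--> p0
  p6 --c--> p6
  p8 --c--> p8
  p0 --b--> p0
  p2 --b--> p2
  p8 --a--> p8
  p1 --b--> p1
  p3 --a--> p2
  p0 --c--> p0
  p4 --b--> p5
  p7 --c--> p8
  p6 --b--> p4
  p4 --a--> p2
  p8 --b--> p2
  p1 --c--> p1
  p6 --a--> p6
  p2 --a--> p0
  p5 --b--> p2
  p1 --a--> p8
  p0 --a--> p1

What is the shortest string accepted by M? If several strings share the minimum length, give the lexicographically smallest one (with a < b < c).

aab

A breadth-first search from p0 reaches an accepting state first via the path p0 → p1 → p8 → p2 on input aab.
No string of length < 3 is accepted (BFS exhausts all shorter strings without reaching an accepting state), and aab is the lexicographically least accepting string of length 3.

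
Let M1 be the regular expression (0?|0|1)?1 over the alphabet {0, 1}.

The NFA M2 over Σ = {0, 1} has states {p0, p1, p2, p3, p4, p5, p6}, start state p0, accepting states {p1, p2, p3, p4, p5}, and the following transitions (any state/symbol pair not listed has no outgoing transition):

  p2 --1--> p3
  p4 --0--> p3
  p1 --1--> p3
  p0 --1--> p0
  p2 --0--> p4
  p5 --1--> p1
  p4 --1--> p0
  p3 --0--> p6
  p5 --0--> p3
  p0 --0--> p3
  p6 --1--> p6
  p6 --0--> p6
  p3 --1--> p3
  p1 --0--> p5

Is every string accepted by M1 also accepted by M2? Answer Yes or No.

No

The string 1 is in L(M1) but not in L(M2).
So L(M1) ⊄ L(M2).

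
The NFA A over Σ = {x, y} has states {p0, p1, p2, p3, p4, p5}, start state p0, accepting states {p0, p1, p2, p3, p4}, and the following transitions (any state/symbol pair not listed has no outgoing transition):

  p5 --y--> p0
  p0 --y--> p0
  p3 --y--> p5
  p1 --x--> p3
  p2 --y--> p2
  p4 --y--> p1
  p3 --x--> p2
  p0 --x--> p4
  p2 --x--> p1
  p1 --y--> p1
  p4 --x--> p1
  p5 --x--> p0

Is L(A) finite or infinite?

infinite

State p0 is reachable from the start and can reach an accepting state, and it lies on the cycle p0 → p0.
Traversing that cycle any number of times yields accepted strings of unbounded length, so the language is infinite.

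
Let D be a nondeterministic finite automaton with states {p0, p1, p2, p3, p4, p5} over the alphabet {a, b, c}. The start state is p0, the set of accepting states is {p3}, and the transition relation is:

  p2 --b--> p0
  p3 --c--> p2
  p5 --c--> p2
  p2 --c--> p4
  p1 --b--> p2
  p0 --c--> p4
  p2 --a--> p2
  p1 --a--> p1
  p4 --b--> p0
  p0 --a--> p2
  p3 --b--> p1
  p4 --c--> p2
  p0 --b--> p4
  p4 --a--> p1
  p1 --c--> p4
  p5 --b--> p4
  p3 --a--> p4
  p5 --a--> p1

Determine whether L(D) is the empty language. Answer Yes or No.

Yes

The states reachable from the start state are {p0, p1, p2, p4}.
None of the accepting states {p3} is reachable, so no string is accepted and L(D) = ∅.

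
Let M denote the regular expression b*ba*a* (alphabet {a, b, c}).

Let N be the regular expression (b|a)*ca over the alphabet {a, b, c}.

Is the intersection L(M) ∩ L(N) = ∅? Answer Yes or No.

Yes

Converting the expression M to a DFA (subset construction, then merging equivalent states) gives the minimal DFA with states {m0, m1, m2, m3}, start state m0, accepting states {m2, m3} and transitions m0: a→m1, b→m2, c→m1; m1: a→m1, b→m1, c→m1; m2: a→m3, b→m2, c→m1; m3: a→m3, b→m1, c→m1.
Converting the expression N to a DFA (subset construction, then merging equivalent states) gives the minimal DFA with states {n0, n1, n2, n3}, start state n0, accepting states {n2} and transitions n0: a→n0, b→n0, c→n1; n1: a→n2, b→n3, c→n3; n2: a→n3, b→n3, c→n3; n3: a→n3, b→n3, c→n3.
Exploring the product automaton M × N from the start pair (m0, n0), following both machines on each input symbol, reaches 7 state pairs: (m0, n0), (m1, n0), (m2, n0), (m1, n1), (m3, n0), (m1, n2), (m1, n3).
M accepts in {m2, m3} and N accepts in {n2}; no reachable pair has both components accepting, so no string drives both machines to acceptance simultaneously and L(M) ∩ L(N) = ∅.
So no string is accepted by both, and the intersection is empty.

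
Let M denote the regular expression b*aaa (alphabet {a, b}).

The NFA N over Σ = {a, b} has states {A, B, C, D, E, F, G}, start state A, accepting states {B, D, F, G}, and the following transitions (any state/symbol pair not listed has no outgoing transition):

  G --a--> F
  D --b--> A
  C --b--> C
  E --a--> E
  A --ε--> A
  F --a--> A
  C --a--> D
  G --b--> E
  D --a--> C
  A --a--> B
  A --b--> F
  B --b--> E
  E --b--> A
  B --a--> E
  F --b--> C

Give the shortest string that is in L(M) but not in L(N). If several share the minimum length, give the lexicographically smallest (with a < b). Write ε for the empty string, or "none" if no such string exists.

aaa

The string aaa is accepted by M but not by N.
No shorter string lies in the difference, and aaa is the lexicographically first length-3 string in L(M) \ L(N).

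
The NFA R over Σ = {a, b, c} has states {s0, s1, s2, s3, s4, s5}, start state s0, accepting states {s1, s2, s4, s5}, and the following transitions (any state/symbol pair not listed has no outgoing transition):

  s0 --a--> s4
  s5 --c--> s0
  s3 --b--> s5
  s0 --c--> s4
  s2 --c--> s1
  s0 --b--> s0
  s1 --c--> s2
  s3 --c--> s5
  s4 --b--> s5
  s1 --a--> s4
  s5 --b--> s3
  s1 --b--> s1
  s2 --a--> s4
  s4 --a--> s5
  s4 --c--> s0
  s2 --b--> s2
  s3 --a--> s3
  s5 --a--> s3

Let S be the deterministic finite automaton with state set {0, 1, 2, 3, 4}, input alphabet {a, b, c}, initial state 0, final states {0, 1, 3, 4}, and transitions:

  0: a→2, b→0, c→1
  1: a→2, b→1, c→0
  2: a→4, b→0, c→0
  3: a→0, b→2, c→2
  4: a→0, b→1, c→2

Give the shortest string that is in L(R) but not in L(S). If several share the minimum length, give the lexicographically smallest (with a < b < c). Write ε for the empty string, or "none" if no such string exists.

The string a is accepted by R but not by S.
No shorter string lies in the difference, and a is the lexicographically first length-1 string in L(R) \ L(S).

a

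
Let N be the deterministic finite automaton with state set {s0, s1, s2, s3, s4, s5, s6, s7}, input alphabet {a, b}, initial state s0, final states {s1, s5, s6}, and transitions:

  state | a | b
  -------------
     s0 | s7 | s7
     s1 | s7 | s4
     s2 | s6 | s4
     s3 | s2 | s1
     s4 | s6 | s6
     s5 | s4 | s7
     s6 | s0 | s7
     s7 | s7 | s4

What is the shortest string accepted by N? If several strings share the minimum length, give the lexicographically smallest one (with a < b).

aba

A breadth-first search from s0 reaches an accepting state first via the path s0 → s7 → s4 → s6 on input aba.
No string of length < 3 is accepted (BFS exhausts all shorter strings without reaching an accepting state), and aba is the lexicographically least accepting string of length 3.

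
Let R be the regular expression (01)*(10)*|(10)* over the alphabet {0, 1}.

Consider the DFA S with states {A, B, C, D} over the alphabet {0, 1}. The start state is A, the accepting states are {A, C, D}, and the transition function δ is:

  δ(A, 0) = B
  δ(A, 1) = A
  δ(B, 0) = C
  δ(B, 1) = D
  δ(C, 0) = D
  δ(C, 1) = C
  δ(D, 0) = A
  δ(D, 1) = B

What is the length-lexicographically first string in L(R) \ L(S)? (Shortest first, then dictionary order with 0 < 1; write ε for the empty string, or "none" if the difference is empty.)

The string 10 is accepted by R but not by S.
No shorter string lies in the difference, and 10 is the lexicographically first length-2 string in L(R) \ L(S).

10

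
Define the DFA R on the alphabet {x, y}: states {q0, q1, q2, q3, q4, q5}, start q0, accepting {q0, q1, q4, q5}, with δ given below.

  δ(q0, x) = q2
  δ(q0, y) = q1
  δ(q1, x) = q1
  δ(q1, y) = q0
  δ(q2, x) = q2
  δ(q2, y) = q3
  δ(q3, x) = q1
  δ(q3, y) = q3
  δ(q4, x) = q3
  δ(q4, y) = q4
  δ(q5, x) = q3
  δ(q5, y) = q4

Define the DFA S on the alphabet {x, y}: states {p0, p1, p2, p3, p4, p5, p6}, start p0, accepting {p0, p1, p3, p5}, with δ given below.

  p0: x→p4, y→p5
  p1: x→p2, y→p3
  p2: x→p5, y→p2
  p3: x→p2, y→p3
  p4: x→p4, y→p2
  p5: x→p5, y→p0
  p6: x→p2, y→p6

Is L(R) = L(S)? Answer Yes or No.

Exploring the product automaton R × S from the start pair (q0, p0), following both machines on each input symbol, reaches 4 state pairs: (q0, p0), (q2, p4), (q1, p5), (q3, p2).
R accepts in {q0, q1, q4, q5} and S accepts in {p0, p1, p3, p5}. In every reachable pair the two components are either both accepting — (q0, p0), (q1, p5) — or both non-accepting, so no string is accepted by exactly one of the machines: L(R) \ L(S) and L(S) \ L(R) are both empty.
Hence every string is accepted by R iff it is accepted by S, and the two languages coincide.

Yes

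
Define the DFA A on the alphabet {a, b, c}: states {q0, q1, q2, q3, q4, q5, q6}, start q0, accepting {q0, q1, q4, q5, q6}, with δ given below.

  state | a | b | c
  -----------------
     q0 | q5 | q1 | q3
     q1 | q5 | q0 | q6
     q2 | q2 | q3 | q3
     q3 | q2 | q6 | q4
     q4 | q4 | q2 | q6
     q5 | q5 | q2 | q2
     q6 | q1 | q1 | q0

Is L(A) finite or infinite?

State q0 is reachable from the start and can reach an accepting state, and it lies on the cycle q0 → q1 → q0.
Traversing that cycle any number of times yields accepted strings of unbounded length, so the language is infinite.

infinite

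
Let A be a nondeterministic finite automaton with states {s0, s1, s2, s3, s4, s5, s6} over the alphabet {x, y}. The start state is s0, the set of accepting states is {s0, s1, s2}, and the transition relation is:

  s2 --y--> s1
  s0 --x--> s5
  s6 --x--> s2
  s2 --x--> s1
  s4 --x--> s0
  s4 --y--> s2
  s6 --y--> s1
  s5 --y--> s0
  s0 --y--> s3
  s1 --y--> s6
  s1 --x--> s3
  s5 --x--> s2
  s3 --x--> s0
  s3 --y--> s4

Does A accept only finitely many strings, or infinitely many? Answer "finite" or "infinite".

State s0 is reachable from the start and can reach an accepting state, and it lies on the cycle s0 → s3 → s0.
Traversing that cycle any number of times yields accepted strings of unbounded length, so the language is infinite.

infinite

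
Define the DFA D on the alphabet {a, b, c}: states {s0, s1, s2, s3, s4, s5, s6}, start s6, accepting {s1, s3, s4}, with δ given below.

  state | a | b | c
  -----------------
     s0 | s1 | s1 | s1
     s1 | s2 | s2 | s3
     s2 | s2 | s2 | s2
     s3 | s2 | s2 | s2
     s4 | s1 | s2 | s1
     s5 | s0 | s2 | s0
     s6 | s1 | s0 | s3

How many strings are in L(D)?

The useful subgraph on states {s0, s1, s3, s6} is acyclic, so L(D) is finite; the longest accepting path visits 4 useful states, giving maximum string length 3.
Counting accepting paths from s6 by length: 2 of length 1, 4 of length 2, 3 of length 3. Total 9.

9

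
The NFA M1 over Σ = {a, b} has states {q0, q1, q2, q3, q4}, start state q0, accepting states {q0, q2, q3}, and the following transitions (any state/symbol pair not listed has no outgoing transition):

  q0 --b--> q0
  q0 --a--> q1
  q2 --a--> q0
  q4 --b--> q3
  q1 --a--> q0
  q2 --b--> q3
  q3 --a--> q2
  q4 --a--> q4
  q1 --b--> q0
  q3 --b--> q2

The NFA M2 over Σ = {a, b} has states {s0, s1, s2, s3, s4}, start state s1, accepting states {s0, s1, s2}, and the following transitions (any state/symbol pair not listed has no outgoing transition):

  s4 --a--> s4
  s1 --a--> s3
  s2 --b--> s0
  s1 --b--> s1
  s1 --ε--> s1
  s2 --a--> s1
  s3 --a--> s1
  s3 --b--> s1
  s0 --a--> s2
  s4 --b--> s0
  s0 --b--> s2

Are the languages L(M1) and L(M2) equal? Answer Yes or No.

Yes

Exploring the product automaton M1 × M2 from the start pair (q0, s1), following both machines on each input symbol, reaches 2 state pairs: (q0, s1), (q1, s3).
M1 accepts in {q0, q2, q3} and M2 accepts in {s0, s1, s2}. In every reachable pair the two components are either both accepting — (q0, s1) — or both non-accepting, so no string is accepted by exactly one of the machines: L(M1) \ L(M2) and L(M2) \ L(M1) are both empty.
Hence every string is accepted by M1 iff it is accepted by M2, and the two languages coincide.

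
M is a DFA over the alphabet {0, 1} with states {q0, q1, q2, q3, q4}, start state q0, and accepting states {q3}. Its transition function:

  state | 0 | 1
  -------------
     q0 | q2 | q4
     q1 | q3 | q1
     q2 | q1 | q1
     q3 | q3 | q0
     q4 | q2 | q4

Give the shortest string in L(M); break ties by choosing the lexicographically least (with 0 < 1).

000

A breadth-first search from q0 reaches an accepting state first via the path q0 → q2 → q1 → q3 on input 000.
No string of length < 3 is accepted (BFS exhausts all shorter strings without reaching an accepting state), and 000 is the lexicographically least accepting string of length 3.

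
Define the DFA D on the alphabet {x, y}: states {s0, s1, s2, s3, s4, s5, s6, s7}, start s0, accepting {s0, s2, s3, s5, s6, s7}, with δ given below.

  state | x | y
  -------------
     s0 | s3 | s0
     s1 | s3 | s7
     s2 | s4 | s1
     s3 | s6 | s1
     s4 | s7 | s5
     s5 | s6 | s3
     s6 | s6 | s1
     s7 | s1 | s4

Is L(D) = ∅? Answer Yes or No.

No

The empty string ε is accepted: the run s0 ends in the accepting state s0.
Since at least one string is accepted, L(D) is not empty.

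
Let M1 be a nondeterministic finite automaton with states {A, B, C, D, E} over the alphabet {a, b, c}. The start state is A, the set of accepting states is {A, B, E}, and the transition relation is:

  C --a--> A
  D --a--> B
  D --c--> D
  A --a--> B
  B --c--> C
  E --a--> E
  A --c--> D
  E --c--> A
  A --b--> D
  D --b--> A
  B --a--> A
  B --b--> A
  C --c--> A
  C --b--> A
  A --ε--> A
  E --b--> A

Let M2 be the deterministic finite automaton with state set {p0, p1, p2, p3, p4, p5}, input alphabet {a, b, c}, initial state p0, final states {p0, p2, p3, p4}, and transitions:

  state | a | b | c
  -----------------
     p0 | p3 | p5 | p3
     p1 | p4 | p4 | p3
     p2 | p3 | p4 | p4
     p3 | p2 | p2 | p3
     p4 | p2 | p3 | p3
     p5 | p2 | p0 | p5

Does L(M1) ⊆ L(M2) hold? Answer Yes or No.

Yes

Exploring the product automaton M1 × M2 from the start pair (A, p0), following both machines on each input symbol, reaches 12 state pairs: (A, p0), (B, p3), (D, p5), (D, p3), (A, p2), (C, p3), (B, p2), (D, p4), (A, p3), (A, p4), (C, p4), (D, p2).
M1 accepts in {A, B, E} and M2 accepts in {p0, p2, p3, p4}. The reachable pairs whose M1-component is accepting are (A, p0), (B, p3), (A, p2), (B, p2), (A, p3), (A, p4); in each of them the M2-component is accepting too, so the product for L(M1) \ L(M2) (M1-component accepting, M2-component rejecting) has no reachable accepting pair and the difference is empty.
Hence every string in L(M1) is also in L(M2).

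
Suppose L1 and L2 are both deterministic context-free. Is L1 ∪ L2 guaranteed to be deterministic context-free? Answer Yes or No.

{aⁿbⁿ : n≥0} and {aⁿb²ⁿ : n≥0} are each accepted by a deterministic PDA (push the a's; pop one per b, respectively one per two b's), but their union U is not. Suppose a DPDA M accepted U. Being deterministic, M has a single run on aⁿb²ⁿ, and since aⁿbⁿ ∈ U that run passes through an accepting configuration right after consuming the prefix aⁿbⁿ and then goes on to accept again after n more b's. Build an ordinary (nondeterministic) PDA M′ that simulates M on a's and b's and, at any moment when M is in an accepting state, may switch to a second mode in which it reads only c's, feeding each c to M as a b; M′ accepts when M does. Then M′ accepts aⁱbʲcᵏ (k≥1) exactly when both aⁱbʲ ∈ U and aⁱbʲ⁺ᵏ ∈ U, and checking the four cases (i=j or j=2i, combined with j+k=i or j+k=2i) leaves only i=j=k: so L(M′) ∩ a*b*c⁺ = {aⁿbⁿcⁿ : n≥1} would be context-free, which it is not (pumping lemma) — contradiction. (The union is an unambiguous CFL; it is determinism, not unambiguity, that fails.)

No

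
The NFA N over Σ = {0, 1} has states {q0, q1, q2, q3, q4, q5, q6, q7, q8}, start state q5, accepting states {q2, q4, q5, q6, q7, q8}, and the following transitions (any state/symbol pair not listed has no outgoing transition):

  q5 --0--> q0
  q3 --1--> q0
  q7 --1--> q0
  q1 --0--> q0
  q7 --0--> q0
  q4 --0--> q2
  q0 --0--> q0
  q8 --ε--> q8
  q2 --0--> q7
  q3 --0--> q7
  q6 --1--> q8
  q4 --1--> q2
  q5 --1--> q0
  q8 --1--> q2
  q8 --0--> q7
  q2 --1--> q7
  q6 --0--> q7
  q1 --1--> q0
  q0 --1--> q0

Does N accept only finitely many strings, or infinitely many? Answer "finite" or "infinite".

The useful states (reachable from q5 and able to reach an accepting state) are {q5}.
Restricted to these states the transition graph has no cycle, so every accepting path has bounded length and L is finite.

finite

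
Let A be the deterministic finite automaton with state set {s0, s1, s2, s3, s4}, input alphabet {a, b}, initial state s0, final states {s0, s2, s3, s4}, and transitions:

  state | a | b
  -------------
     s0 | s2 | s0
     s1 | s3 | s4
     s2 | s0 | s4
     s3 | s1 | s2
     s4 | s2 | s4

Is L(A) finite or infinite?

State s0 is reachable from the start and can reach an accepting state, and it lies on the cycle s0 → s0.
Traversing that cycle any number of times yields accepted strings of unbounded length, so the language is infinite.

infinite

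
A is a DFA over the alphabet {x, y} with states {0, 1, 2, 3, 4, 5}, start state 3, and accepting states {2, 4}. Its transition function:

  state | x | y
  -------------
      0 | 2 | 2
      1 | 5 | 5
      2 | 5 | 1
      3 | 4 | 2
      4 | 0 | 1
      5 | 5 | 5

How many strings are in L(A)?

4

The useful subgraph on states {0, 2, 3, 4} is acyclic, so L(A) is finite; the longest accepting path visits 4 useful states, giving maximum string length 3.
Counting accepting paths from 3 by length: 2 of length 1, 2 of length 3. Total 4.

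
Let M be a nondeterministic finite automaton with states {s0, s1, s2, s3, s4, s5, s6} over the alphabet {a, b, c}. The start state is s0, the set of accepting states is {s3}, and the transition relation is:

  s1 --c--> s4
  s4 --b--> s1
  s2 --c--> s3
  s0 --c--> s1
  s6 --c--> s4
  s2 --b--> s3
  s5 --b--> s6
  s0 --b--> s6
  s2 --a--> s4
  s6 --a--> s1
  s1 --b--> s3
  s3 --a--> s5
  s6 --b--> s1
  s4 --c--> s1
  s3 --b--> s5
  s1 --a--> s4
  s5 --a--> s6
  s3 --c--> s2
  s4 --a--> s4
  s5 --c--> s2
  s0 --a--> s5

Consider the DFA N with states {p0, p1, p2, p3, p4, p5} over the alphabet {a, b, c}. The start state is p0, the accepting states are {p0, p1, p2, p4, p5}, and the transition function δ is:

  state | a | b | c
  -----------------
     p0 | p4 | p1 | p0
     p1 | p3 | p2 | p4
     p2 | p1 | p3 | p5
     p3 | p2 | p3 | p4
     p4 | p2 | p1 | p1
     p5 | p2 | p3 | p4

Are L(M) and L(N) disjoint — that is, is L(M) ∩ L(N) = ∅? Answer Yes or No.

No

The string cb is accepted by both M and N.
Hence L(M) ∩ L(N) ≠ ∅.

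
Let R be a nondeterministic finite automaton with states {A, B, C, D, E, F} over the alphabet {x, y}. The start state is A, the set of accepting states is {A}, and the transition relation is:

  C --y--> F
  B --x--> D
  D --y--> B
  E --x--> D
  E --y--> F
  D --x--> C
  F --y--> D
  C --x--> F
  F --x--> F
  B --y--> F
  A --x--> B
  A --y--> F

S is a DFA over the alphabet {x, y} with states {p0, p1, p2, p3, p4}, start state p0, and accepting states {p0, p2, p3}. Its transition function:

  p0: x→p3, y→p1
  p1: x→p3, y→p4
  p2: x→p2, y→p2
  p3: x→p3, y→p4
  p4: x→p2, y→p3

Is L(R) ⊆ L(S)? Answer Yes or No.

Exploring the product automaton R × S from the start pair (A, p0), following both machines on each input symbol, reaches 13 state pairs: (A, p0), (B, p3), (F, p1), (D, p3), (F, p4), (F, p3), (D, p4), (C, p3), (B, p4), (F, p2), (C, p2), (D, p2), (B, p2).
R accepts in {A} and S accepts in {p0, p2, p3}. The reachable pairs whose R-component is accepting are (A, p0); in each of them the S-component is accepting too, so the product for L(R) \ L(S) (R-component accepting, S-component rejecting) has no reachable accepting pair and the difference is empty.
Hence every string in L(R) is also in L(S).

Yes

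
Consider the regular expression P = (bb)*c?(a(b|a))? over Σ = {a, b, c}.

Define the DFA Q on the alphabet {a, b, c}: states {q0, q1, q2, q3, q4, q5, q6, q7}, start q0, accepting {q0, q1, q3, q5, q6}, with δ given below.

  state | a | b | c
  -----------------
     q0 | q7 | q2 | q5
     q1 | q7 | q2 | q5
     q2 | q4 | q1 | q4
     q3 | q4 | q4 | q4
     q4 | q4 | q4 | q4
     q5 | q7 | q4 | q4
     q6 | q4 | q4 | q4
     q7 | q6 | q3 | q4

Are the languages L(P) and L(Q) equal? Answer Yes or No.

Yes

Converting the expression P to a DFA (subset construction, then merging equivalent states) gives the minimal DFA with states {p0, p1, p2, p3, p4, p5}, start state p0, accepting states {p0, p3, p4} and transitions p0: a→p1, b→p2, c→p3; p1: a→p4, b→p4, c→p5; p2: a→p5, b→p0, c→p5; p3: a→p1, b→p5, c→p5; p4: a→p5, b→p5, c→p5; p5: a→p5, b→p5, c→p5.
Exploring the product automaton P × Q from the start pair (p0, q0), following both machines on each input symbol, reaches 8 state pairs: (p0, q0), (p1, q7), (p2, q2), (p3, q5), (p4, q6), (p4, q3), (p5, q4), (p0, q1).
P accepts in {p0, p3, p4} and Q accepts in {q0, q1, q3, q5, q6}. In every reachable pair the two components are either both accepting — (p0, q0), (p3, q5), (p4, q6), (p4, q3), (p0, q1) — or both non-accepting, so no string is accepted by exactly one of the machines: L(P) \ L(Q) and L(Q) \ L(P) are both empty.
Hence every string is accepted by P iff it is accepted by Q, and the two languages coincide.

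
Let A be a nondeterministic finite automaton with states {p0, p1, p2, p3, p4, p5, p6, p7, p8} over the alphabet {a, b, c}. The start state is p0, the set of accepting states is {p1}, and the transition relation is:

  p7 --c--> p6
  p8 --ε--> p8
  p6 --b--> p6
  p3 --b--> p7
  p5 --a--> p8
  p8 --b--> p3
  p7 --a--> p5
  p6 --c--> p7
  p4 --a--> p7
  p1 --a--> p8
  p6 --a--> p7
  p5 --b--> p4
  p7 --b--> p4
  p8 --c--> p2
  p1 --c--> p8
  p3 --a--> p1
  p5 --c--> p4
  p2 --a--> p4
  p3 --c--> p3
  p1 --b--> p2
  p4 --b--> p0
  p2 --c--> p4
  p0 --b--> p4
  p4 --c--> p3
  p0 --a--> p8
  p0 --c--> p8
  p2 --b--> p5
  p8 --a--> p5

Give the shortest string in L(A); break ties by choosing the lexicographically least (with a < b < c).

A breadth-first search from p0 reaches an accepting state first via the path p0 → p8 → p3 → p1 on input aba.
No string of length < 3 is accepted (BFS exhausts all shorter strings without reaching an accepting state), and aba is the lexicographically least accepting string of length 3.

aba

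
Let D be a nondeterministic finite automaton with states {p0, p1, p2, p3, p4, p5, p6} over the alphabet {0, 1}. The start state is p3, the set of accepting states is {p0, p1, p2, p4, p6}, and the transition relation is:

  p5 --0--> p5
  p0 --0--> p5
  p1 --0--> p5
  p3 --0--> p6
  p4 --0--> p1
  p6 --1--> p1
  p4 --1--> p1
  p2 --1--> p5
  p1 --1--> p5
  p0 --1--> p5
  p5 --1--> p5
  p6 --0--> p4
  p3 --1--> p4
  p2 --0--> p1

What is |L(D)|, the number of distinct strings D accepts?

8

The useful subgraph on states {p1, p3, p4, p6} is acyclic, so L(D) is finite; the longest accepting path visits 4 useful states, giving maximum string length 3.
Counting accepting paths from p3 by length: 2 of length 1, 4 of length 2, 2 of length 3. Total 8.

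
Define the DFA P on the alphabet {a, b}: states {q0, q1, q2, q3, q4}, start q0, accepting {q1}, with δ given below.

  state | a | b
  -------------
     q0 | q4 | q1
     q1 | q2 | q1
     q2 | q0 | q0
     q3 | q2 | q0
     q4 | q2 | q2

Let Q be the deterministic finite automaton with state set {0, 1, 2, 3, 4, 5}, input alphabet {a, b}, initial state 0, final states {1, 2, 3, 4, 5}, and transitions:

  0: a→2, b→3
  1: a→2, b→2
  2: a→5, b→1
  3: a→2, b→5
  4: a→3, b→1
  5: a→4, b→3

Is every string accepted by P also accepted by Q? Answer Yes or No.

Exploring the product automaton P × Q from the start pair (q0, 0), following both machines on each input symbol, reaches 19 state pairs: (q0, 0), (q4, 2), (q1, 3), (q2, 5), (q2, 1), (q2, 2), (q1, 5), (q0, 4), (q0, 3), (q0, 2), (q0, 5), (q0, 1), (q2, 4), (q4, 3), (q1, 1), (q4, 5), (q4, 4), (q1, 2), (q2, 3).
P accepts in {q1} and Q accepts in {1, 2, 3, 4, 5}. The reachable pairs whose P-component is accepting are (q1, 3), (q1, 5), (q1, 1), (q1, 2); in each of them the Q-component is accepting too, so the product for L(P) \ L(Q) (P-component accepting, Q-component rejecting) has no reachable accepting pair and the difference is empty.
Hence every string in L(P) is also in L(Q).

Yes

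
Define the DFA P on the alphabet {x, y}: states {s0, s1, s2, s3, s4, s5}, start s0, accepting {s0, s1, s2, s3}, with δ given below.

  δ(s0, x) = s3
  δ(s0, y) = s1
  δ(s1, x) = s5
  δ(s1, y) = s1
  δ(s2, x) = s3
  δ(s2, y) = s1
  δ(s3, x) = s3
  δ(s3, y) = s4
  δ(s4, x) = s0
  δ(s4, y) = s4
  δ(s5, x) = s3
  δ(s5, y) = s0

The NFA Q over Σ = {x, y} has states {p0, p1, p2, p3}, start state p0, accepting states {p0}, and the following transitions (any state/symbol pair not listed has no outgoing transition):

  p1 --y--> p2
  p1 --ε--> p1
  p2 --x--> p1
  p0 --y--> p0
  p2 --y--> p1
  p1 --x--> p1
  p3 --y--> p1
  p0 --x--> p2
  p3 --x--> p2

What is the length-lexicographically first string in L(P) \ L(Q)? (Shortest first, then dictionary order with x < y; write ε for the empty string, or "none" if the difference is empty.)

The string x is accepted by P but not by Q.
No shorter string lies in the difference, and x is the lexicographically first length-1 string in L(P) \ L(Q).

x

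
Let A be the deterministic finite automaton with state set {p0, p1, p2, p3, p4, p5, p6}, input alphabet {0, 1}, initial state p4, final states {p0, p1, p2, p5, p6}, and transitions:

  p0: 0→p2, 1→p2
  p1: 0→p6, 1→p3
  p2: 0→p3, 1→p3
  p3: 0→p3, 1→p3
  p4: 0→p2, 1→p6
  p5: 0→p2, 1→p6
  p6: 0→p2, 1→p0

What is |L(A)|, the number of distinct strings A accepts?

6

The useful subgraph on states {p0, p2, p4, p6} is acyclic, so L(A) is finite; the longest accepting path visits 4 useful states, giving maximum string length 3.
Counting accepting paths from p4 by length: 2 of length 1, 2 of length 2, 2 of length 3. Total 6.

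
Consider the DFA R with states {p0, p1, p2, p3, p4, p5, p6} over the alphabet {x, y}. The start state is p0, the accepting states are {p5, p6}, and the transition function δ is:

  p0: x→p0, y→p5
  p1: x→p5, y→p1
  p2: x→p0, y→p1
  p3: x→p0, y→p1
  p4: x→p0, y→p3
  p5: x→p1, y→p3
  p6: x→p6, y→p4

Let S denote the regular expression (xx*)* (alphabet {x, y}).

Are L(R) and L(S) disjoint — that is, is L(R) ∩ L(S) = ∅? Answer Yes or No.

Converting the expression S to a DFA (subset construction, then merging equivalent states) gives the minimal DFA with states {s0, s1}, start state s0, accepting states {s0} and transitions s0: x→s0, y→s1; s1: x→s1, y→s1.
Exploring the product automaton R × S from the start pair (p0, s0), following both machines on each input symbol, reaches 5 state pairs: (p0, s0), (p5, s1), (p1, s1), (p3, s1), (p0, s1).
R accepts in {p5, p6} and S accepts in {s0}; no reachable pair has both components accepting, so no string drives both machines to acceptance simultaneously and L(R) ∩ L(S) = ∅.
So no string is accepted by both, and the intersection is empty.

Yes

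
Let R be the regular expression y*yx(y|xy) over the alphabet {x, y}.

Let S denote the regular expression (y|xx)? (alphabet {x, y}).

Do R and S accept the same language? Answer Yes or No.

No

The string yxy is accepted by R but rejected by S.
So L(R) ≠ L(S).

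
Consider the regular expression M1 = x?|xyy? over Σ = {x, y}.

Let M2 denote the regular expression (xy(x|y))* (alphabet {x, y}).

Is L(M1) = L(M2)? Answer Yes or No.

The string x is accepted by M1 but rejected by M2.
So L(M1) ≠ L(M2).

No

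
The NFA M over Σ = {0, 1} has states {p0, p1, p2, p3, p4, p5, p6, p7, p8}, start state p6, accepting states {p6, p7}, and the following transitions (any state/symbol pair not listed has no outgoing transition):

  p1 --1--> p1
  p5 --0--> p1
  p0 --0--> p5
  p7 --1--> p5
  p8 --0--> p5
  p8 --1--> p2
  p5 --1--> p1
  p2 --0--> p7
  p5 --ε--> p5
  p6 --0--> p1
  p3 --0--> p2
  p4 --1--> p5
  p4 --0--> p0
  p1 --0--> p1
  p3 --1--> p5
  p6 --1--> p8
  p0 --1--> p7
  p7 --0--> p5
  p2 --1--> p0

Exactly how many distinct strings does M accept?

3

The useful subgraph on states {p0, p2, p6, p7, p8} is acyclic, so L(M) is finite; the longest accepting path visits 5 useful states, giving maximum string length 4.
Counting accepting paths from p6 by length: 1 of length 0, 1 of length 3, 1 of length 4. Total 3.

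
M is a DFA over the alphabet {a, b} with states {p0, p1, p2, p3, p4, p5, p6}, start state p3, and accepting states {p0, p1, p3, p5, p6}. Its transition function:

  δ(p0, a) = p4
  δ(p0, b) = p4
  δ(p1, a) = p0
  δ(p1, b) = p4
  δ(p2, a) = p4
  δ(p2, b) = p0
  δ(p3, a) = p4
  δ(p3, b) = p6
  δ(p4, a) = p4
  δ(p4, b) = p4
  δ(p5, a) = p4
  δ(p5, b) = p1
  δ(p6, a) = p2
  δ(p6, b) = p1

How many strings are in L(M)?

5

The useful subgraph on states {p0, p1, p2, p3, p6} is acyclic, so L(M) is finite; the longest accepting path visits 4 useful states, giving maximum string length 3.
Counting accepting paths from p3 by length: 1 of length 0, 1 of length 1, 1 of length 2, 2 of length 3. Total 5.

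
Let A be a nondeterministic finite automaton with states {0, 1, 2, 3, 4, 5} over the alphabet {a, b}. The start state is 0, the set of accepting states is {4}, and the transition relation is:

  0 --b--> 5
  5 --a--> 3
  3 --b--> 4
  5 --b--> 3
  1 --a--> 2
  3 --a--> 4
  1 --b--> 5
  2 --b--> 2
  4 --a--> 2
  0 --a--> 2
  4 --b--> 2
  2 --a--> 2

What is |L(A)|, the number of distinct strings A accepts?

4

The useful subgraph on states {0, 3, 4, 5} is acyclic, so L(A) is finite; the longest accepting path visits 4 useful states, giving maximum string length 3.
Counting accepting paths from 0 by length: 4 of length 3. Total 4.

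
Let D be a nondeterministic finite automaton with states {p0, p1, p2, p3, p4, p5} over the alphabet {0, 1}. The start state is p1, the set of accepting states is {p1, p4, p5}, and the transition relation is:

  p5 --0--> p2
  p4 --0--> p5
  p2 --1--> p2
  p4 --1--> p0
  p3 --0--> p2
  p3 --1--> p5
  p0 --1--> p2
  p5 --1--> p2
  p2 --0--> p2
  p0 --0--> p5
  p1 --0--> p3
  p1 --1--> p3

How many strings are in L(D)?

3

The useful subgraph on states {p1, p3, p5} is acyclic, so L(D) is finite; the longest accepting path visits 3 useful states, giving maximum string length 2.
Counting accepting paths from p1 by length: 1 of length 0, 2 of length 2. Total 3.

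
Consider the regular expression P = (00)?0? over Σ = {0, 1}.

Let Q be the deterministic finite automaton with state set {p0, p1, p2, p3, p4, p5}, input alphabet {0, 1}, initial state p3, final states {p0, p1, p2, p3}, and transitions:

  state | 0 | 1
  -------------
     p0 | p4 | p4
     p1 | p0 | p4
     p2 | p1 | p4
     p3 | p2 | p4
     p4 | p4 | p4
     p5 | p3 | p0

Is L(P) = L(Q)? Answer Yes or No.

Converting the expression P to a DFA (subset construction, then merging equivalent states) gives the minimal DFA with states {r0, r1, r2, r3, r4}, start state r0, accepting states {r0, r1, r3, r4} and transitions r0: 0→r1, 1→r2; r1: 0→r3, 1→r2; r2: 0→r2, 1→r2; r3: 0→r4, 1→r2; r4: 0→r2, 1→r2.
Exploring the product automaton P × Q from the start pair (r0, p3), following both machines on each input symbol, reaches 5 state pairs: (r0, p3), (r1, p2), (r2, p4), (r3, p1), (r4, p0).
P accepts in {r0, r1, r3, r4} and Q accepts in {p0, p1, p2, p3}. In every reachable pair the two components are either both accepting — (r0, p3), (r1, p2), (r3, p1), (r4, p0) — or both non-accepting, so no string is accepted by exactly one of the machines: L(P) \ L(Q) and L(Q) \ L(P) are both empty.
Hence every string is accepted by P iff it is accepted by Q, and the two languages coincide.

Yes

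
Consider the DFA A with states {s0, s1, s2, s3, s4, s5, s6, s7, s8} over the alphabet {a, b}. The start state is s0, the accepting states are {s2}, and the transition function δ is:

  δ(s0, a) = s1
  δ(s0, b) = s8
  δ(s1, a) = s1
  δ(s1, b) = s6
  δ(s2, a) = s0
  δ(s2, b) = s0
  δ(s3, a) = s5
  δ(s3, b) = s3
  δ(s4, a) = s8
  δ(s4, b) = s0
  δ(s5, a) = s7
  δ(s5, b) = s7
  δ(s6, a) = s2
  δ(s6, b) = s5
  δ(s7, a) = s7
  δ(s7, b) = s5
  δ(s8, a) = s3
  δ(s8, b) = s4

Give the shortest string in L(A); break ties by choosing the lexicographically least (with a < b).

A breadth-first search from s0 reaches an accepting state first via the path s0 → s1 → s6 → s2 on input aba.
No string of length < 3 is accepted (BFS exhausts all shorter strings without reaching an accepting state), and aba is the lexicographically least accepting string of length 3.

aba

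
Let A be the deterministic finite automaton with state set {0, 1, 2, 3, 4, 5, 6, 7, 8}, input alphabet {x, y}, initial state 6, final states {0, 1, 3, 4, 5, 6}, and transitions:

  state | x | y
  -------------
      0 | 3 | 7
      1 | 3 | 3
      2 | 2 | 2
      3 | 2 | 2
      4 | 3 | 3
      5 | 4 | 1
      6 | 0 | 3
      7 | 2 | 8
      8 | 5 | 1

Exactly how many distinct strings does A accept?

The useful subgraph on states {0, 1, 3, 4, 5, 6, 7, 8} is acyclic, so L(A) is finite; the longest accepting path visits 7 useful states, giving maximum string length 6.
Counting accepting paths from 6 by length: 1 of length 0, 2 of length 1, 1 of length 2, 2 of length 4, 4 of length 5, 4 of length 6. Total 14.

14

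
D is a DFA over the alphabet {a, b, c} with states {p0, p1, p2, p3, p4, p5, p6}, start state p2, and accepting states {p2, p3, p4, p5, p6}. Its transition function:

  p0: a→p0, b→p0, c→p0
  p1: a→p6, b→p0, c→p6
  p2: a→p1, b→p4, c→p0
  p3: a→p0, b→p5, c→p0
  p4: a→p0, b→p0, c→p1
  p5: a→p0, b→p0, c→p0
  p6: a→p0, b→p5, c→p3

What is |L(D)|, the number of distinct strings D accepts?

18

The useful subgraph on states {p1, p2, p3, p4, p5, p6} is acyclic, so L(D) is finite; the longest accepting path visits 6 useful states, giving maximum string length 5.
Counting accepting paths from p2 by length: 1 of length 0, 1 of length 1, 2 of length 2, 6 of length 3, 6 of length 4, 2 of length 5. Total 18.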